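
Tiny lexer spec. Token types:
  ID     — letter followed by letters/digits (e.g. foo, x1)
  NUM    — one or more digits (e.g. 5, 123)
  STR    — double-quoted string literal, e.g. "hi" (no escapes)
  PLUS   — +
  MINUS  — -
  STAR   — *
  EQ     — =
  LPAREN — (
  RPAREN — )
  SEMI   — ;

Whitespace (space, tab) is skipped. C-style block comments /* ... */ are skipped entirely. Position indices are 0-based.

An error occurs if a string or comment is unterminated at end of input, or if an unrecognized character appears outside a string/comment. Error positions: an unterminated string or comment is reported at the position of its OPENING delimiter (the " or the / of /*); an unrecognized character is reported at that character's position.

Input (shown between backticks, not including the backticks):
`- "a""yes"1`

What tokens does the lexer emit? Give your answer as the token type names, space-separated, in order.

pos=0: emit MINUS '-'
pos=2: enter STRING mode
pos=2: emit STR "a" (now at pos=5)
pos=5: enter STRING mode
pos=5: emit STR "yes" (now at pos=10)
pos=10: emit NUM '1' (now at pos=11)
DONE. 4 tokens: [MINUS, STR, STR, NUM]

Answer: MINUS STR STR NUM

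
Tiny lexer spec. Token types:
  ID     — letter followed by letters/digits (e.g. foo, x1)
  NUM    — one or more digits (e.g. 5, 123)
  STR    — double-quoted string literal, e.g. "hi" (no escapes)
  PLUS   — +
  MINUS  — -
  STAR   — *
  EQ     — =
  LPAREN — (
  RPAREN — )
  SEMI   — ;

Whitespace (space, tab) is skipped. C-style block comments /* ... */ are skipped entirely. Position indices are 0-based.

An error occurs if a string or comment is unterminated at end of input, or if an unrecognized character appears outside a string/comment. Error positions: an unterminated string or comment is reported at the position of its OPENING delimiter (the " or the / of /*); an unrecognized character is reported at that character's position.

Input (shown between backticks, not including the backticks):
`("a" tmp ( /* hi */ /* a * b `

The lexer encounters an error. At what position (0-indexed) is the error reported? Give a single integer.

Answer: 20

Derivation:
pos=0: emit LPAREN '('
pos=1: enter STRING mode
pos=1: emit STR "a" (now at pos=4)
pos=5: emit ID 'tmp' (now at pos=8)
pos=9: emit LPAREN '('
pos=11: enter COMMENT mode (saw '/*')
exit COMMENT mode (now at pos=19)
pos=20: enter COMMENT mode (saw '/*')
pos=20: ERROR — unterminated comment (reached EOF)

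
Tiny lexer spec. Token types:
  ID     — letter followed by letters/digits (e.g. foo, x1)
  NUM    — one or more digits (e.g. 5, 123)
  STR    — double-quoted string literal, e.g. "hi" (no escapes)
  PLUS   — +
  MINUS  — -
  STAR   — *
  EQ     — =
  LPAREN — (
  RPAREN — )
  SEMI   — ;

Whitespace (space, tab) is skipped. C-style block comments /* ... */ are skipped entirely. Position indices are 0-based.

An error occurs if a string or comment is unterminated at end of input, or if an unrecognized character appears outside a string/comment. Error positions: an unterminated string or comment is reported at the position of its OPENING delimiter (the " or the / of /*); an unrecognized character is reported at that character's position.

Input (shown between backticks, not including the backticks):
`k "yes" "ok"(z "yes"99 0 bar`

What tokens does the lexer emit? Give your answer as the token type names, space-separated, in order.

Answer: ID STR STR LPAREN ID STR NUM NUM ID

Derivation:
pos=0: emit ID 'k' (now at pos=1)
pos=2: enter STRING mode
pos=2: emit STR "yes" (now at pos=7)
pos=8: enter STRING mode
pos=8: emit STR "ok" (now at pos=12)
pos=12: emit LPAREN '('
pos=13: emit ID 'z' (now at pos=14)
pos=15: enter STRING mode
pos=15: emit STR "yes" (now at pos=20)
pos=20: emit NUM '99' (now at pos=22)
pos=23: emit NUM '0' (now at pos=24)
pos=25: emit ID 'bar' (now at pos=28)
DONE. 9 tokens: [ID, STR, STR, LPAREN, ID, STR, NUM, NUM, ID]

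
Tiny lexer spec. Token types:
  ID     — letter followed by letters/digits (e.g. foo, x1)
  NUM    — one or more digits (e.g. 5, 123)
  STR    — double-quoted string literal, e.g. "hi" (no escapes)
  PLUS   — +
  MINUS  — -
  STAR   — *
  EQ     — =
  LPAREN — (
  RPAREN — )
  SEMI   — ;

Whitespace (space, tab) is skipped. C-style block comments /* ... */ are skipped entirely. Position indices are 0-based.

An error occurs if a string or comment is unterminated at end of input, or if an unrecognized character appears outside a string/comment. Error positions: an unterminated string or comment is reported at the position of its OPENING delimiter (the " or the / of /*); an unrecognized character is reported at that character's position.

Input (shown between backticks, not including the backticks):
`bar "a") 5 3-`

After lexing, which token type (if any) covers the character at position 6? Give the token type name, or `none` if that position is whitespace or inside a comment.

pos=0: emit ID 'bar' (now at pos=3)
pos=4: enter STRING mode
pos=4: emit STR "a" (now at pos=7)
pos=7: emit RPAREN ')'
pos=9: emit NUM '5' (now at pos=10)
pos=11: emit NUM '3' (now at pos=12)
pos=12: emit MINUS '-'
DONE. 6 tokens: [ID, STR, RPAREN, NUM, NUM, MINUS]
Position 6: char is '"' -> STR

Answer: STR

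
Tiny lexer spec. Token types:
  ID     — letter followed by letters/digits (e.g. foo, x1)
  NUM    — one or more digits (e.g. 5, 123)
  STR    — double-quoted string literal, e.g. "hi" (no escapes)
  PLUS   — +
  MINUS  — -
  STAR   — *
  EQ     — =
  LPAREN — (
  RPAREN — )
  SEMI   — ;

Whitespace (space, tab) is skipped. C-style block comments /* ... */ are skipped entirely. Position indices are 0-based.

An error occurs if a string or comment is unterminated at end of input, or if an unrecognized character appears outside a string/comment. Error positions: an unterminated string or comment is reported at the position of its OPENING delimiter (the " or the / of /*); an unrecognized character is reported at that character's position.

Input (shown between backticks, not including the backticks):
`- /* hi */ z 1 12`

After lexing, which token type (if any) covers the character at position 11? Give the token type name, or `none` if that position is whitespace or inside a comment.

pos=0: emit MINUS '-'
pos=2: enter COMMENT mode (saw '/*')
exit COMMENT mode (now at pos=10)
pos=11: emit ID 'z' (now at pos=12)
pos=13: emit NUM '1' (now at pos=14)
pos=15: emit NUM '12' (now at pos=17)
DONE. 4 tokens: [MINUS, ID, NUM, NUM]
Position 11: char is 'z' -> ID

Answer: ID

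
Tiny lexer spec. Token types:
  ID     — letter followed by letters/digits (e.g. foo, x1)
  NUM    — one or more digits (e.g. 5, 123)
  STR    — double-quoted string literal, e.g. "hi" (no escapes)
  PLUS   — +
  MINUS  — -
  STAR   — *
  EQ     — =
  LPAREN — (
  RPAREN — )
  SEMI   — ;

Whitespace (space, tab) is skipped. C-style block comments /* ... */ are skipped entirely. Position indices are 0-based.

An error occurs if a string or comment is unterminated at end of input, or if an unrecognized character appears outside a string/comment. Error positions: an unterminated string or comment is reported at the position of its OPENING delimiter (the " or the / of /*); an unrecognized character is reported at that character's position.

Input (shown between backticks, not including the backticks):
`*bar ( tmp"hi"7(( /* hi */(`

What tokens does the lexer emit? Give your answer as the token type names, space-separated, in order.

pos=0: emit STAR '*'
pos=1: emit ID 'bar' (now at pos=4)
pos=5: emit LPAREN '('
pos=7: emit ID 'tmp' (now at pos=10)
pos=10: enter STRING mode
pos=10: emit STR "hi" (now at pos=14)
pos=14: emit NUM '7' (now at pos=15)
pos=15: emit LPAREN '('
pos=16: emit LPAREN '('
pos=18: enter COMMENT mode (saw '/*')
exit COMMENT mode (now at pos=26)
pos=26: emit LPAREN '('
DONE. 9 tokens: [STAR, ID, LPAREN, ID, STR, NUM, LPAREN, LPAREN, LPAREN]

Answer: STAR ID LPAREN ID STR NUM LPAREN LPAREN LPAREN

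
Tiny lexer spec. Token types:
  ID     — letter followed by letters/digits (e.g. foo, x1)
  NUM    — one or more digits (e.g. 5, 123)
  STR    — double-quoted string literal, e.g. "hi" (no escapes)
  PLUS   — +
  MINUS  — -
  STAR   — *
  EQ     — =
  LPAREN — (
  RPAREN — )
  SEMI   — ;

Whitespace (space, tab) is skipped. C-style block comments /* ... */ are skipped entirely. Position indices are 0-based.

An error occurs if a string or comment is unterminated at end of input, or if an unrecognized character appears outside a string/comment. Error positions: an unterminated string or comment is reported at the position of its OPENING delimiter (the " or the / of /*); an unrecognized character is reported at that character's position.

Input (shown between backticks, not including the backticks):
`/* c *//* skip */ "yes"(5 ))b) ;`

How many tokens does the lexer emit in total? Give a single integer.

pos=0: enter COMMENT mode (saw '/*')
exit COMMENT mode (now at pos=7)
pos=7: enter COMMENT mode (saw '/*')
exit COMMENT mode (now at pos=17)
pos=18: enter STRING mode
pos=18: emit STR "yes" (now at pos=23)
pos=23: emit LPAREN '('
pos=24: emit NUM '5' (now at pos=25)
pos=26: emit RPAREN ')'
pos=27: emit RPAREN ')'
pos=28: emit ID 'b' (now at pos=29)
pos=29: emit RPAREN ')'
pos=31: emit SEMI ';'
DONE. 8 tokens: [STR, LPAREN, NUM, RPAREN, RPAREN, ID, RPAREN, SEMI]

Answer: 8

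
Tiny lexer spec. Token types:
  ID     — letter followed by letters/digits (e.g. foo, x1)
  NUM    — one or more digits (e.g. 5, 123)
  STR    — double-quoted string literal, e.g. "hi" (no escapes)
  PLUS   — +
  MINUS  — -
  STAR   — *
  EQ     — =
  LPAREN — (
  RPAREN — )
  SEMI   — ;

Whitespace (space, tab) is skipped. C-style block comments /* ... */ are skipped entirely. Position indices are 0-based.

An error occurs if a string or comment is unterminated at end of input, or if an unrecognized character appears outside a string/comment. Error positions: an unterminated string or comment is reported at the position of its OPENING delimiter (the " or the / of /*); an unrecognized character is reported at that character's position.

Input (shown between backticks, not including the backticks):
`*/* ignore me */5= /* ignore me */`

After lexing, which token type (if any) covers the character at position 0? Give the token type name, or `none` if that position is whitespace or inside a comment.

Answer: STAR

Derivation:
pos=0: emit STAR '*'
pos=1: enter COMMENT mode (saw '/*')
exit COMMENT mode (now at pos=16)
pos=16: emit NUM '5' (now at pos=17)
pos=17: emit EQ '='
pos=19: enter COMMENT mode (saw '/*')
exit COMMENT mode (now at pos=34)
DONE. 3 tokens: [STAR, NUM, EQ]
Position 0: char is '*' -> STAR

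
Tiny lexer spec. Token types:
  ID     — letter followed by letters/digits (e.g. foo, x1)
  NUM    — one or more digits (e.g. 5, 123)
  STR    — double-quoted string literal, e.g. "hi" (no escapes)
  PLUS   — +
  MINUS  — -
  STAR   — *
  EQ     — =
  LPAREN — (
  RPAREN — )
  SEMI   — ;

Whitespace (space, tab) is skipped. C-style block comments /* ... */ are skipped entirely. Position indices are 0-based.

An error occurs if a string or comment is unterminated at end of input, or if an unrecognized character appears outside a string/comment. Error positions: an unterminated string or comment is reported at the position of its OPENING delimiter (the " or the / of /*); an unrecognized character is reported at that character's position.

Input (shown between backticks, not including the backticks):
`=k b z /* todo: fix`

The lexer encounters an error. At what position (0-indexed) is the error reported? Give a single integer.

Answer: 7

Derivation:
pos=0: emit EQ '='
pos=1: emit ID 'k' (now at pos=2)
pos=3: emit ID 'b' (now at pos=4)
pos=5: emit ID 'z' (now at pos=6)
pos=7: enter COMMENT mode (saw '/*')
pos=7: ERROR — unterminated comment (reached EOF)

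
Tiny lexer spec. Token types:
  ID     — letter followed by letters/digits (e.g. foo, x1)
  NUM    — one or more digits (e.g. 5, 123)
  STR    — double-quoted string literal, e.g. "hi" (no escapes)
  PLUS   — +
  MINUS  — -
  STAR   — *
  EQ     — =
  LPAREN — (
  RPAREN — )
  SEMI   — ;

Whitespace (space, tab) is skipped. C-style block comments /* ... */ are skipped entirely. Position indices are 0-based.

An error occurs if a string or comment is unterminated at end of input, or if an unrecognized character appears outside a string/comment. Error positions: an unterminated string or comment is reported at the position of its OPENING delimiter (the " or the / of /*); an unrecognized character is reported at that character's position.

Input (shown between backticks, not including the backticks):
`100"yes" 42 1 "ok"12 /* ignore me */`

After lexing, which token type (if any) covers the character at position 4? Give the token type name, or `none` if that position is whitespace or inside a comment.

pos=0: emit NUM '100' (now at pos=3)
pos=3: enter STRING mode
pos=3: emit STR "yes" (now at pos=8)
pos=9: emit NUM '42' (now at pos=11)
pos=12: emit NUM '1' (now at pos=13)
pos=14: enter STRING mode
pos=14: emit STR "ok" (now at pos=18)
pos=18: emit NUM '12' (now at pos=20)
pos=21: enter COMMENT mode (saw '/*')
exit COMMENT mode (now at pos=36)
DONE. 6 tokens: [NUM, STR, NUM, NUM, STR, NUM]
Position 4: char is 'y' -> STR

Answer: STR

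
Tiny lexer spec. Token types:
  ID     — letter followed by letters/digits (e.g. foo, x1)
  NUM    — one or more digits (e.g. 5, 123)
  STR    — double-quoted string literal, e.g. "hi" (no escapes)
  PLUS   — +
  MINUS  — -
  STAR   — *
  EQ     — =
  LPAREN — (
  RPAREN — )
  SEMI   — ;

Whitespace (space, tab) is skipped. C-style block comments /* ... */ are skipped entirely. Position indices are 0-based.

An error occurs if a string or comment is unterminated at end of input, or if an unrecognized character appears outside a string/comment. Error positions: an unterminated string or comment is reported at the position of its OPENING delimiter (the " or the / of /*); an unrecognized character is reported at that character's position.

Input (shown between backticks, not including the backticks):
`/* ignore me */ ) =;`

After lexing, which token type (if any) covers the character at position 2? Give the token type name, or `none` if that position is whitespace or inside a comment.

pos=0: enter COMMENT mode (saw '/*')
exit COMMENT mode (now at pos=15)
pos=16: emit RPAREN ')'
pos=18: emit EQ '='
pos=19: emit SEMI ';'
DONE. 3 tokens: [RPAREN, EQ, SEMI]
Position 2: char is ' ' -> none

Answer: none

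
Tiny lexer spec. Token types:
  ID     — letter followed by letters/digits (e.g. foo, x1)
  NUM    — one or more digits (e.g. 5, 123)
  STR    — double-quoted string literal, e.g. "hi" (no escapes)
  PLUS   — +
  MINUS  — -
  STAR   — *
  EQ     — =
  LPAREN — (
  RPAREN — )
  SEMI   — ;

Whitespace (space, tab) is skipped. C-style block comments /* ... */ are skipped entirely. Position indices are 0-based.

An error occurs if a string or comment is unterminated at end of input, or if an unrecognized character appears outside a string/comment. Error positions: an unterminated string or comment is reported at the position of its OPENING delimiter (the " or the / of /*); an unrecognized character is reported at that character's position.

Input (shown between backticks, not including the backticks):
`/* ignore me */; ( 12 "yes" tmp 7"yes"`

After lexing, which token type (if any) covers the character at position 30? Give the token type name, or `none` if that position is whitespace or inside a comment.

Answer: ID

Derivation:
pos=0: enter COMMENT mode (saw '/*')
exit COMMENT mode (now at pos=15)
pos=15: emit SEMI ';'
pos=17: emit LPAREN '('
pos=19: emit NUM '12' (now at pos=21)
pos=22: enter STRING mode
pos=22: emit STR "yes" (now at pos=27)
pos=28: emit ID 'tmp' (now at pos=31)
pos=32: emit NUM '7' (now at pos=33)
pos=33: enter STRING mode
pos=33: emit STR "yes" (now at pos=38)
DONE. 7 tokens: [SEMI, LPAREN, NUM, STR, ID, NUM, STR]
Position 30: char is 'p' -> ID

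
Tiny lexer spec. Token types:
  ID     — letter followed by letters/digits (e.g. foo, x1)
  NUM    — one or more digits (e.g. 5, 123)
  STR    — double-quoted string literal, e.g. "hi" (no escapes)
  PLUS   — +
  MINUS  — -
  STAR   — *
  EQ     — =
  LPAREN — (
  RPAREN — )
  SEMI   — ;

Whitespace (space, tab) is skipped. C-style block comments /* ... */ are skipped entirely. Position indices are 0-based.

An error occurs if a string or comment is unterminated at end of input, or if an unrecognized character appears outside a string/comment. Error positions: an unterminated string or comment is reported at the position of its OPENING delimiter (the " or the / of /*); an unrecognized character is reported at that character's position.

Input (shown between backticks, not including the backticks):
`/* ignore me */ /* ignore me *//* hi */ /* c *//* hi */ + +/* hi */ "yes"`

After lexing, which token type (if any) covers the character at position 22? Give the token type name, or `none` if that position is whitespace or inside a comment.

pos=0: enter COMMENT mode (saw '/*')
exit COMMENT mode (now at pos=15)
pos=16: enter COMMENT mode (saw '/*')
exit COMMENT mode (now at pos=31)
pos=31: enter COMMENT mode (saw '/*')
exit COMMENT mode (now at pos=39)
pos=40: enter COMMENT mode (saw '/*')
exit COMMENT mode (now at pos=47)
pos=47: enter COMMENT mode (saw '/*')
exit COMMENT mode (now at pos=55)
pos=56: emit PLUS '+'
pos=58: emit PLUS '+'
pos=59: enter COMMENT mode (saw '/*')
exit COMMENT mode (now at pos=67)
pos=68: enter STRING mode
pos=68: emit STR "yes" (now at pos=73)
DONE. 3 tokens: [PLUS, PLUS, STR]
Position 22: char is 'o' -> none

Answer: none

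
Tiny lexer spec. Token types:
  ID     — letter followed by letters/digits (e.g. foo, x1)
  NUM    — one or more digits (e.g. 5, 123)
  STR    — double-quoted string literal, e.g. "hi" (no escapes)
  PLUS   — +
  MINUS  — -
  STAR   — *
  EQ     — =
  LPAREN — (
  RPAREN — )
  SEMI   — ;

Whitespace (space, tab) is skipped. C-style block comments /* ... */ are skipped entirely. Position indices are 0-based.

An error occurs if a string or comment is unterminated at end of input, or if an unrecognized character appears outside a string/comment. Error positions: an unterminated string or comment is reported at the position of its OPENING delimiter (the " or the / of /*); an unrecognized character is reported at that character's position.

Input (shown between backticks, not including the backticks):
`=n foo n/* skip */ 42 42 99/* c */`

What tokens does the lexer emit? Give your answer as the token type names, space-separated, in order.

Answer: EQ ID ID ID NUM NUM NUM

Derivation:
pos=0: emit EQ '='
pos=1: emit ID 'n' (now at pos=2)
pos=3: emit ID 'foo' (now at pos=6)
pos=7: emit ID 'n' (now at pos=8)
pos=8: enter COMMENT mode (saw '/*')
exit COMMENT mode (now at pos=18)
pos=19: emit NUM '42' (now at pos=21)
pos=22: emit NUM '42' (now at pos=24)
pos=25: emit NUM '99' (now at pos=27)
pos=27: enter COMMENT mode (saw '/*')
exit COMMENT mode (now at pos=34)
DONE. 7 tokens: [EQ, ID, ID, ID, NUM, NUM, NUM]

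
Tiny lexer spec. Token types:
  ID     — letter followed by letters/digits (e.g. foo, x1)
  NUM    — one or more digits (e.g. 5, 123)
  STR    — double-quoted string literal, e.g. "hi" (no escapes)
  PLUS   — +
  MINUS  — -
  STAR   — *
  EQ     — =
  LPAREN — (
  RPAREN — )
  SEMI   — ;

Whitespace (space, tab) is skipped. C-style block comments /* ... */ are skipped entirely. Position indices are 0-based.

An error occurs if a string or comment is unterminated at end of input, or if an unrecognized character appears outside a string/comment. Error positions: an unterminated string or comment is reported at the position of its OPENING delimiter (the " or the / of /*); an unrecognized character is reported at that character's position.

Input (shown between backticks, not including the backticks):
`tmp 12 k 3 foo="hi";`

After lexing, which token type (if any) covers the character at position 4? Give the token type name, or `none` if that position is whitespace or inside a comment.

pos=0: emit ID 'tmp' (now at pos=3)
pos=4: emit NUM '12' (now at pos=6)
pos=7: emit ID 'k' (now at pos=8)
pos=9: emit NUM '3' (now at pos=10)
pos=11: emit ID 'foo' (now at pos=14)
pos=14: emit EQ '='
pos=15: enter STRING mode
pos=15: emit STR "hi" (now at pos=19)
pos=19: emit SEMI ';'
DONE. 8 tokens: [ID, NUM, ID, NUM, ID, EQ, STR, SEMI]
Position 4: char is '1' -> NUM

Answer: NUM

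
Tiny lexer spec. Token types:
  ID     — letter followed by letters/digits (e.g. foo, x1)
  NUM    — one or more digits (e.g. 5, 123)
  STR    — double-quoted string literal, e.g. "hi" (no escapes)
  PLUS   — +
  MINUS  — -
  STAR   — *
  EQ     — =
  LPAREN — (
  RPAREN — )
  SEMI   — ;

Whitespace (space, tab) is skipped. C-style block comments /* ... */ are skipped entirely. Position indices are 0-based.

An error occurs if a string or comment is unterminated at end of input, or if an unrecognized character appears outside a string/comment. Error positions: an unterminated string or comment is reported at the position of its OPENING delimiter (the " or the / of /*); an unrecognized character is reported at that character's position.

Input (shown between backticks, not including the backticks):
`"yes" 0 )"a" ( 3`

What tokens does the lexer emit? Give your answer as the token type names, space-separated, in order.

pos=0: enter STRING mode
pos=0: emit STR "yes" (now at pos=5)
pos=6: emit NUM '0' (now at pos=7)
pos=8: emit RPAREN ')'
pos=9: enter STRING mode
pos=9: emit STR "a" (now at pos=12)
pos=13: emit LPAREN '('
pos=15: emit NUM '3' (now at pos=16)
DONE. 6 tokens: [STR, NUM, RPAREN, STR, LPAREN, NUM]

Answer: STR NUM RPAREN STR LPAREN NUM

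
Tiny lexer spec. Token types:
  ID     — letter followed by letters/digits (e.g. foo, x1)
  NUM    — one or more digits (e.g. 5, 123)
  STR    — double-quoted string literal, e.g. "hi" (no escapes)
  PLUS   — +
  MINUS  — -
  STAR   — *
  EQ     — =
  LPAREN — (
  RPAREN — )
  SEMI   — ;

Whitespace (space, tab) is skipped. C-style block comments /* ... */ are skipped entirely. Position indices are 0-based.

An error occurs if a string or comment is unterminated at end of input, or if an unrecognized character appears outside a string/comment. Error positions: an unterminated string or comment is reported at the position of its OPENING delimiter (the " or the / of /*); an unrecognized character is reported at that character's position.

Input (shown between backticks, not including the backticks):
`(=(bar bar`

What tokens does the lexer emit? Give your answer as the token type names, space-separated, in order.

Answer: LPAREN EQ LPAREN ID ID

Derivation:
pos=0: emit LPAREN '('
pos=1: emit EQ '='
pos=2: emit LPAREN '('
pos=3: emit ID 'bar' (now at pos=6)
pos=7: emit ID 'bar' (now at pos=10)
DONE. 5 tokens: [LPAREN, EQ, LPAREN, ID, ID]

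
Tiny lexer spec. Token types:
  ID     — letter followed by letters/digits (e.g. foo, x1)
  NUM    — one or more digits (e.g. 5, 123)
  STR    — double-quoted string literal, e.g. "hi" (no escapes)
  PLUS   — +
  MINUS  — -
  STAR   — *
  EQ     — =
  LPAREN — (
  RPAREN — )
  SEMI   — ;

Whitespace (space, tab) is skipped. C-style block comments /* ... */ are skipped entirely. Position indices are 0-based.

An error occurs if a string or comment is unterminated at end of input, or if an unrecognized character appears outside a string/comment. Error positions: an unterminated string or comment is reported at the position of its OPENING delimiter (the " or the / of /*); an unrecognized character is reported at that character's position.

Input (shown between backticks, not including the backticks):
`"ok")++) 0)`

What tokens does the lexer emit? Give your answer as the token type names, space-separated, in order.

pos=0: enter STRING mode
pos=0: emit STR "ok" (now at pos=4)
pos=4: emit RPAREN ')'
pos=5: emit PLUS '+'
pos=6: emit PLUS '+'
pos=7: emit RPAREN ')'
pos=9: emit NUM '0' (now at pos=10)
pos=10: emit RPAREN ')'
DONE. 7 tokens: [STR, RPAREN, PLUS, PLUS, RPAREN, NUM, RPAREN]

Answer: STR RPAREN PLUS PLUS RPAREN NUM RPAREN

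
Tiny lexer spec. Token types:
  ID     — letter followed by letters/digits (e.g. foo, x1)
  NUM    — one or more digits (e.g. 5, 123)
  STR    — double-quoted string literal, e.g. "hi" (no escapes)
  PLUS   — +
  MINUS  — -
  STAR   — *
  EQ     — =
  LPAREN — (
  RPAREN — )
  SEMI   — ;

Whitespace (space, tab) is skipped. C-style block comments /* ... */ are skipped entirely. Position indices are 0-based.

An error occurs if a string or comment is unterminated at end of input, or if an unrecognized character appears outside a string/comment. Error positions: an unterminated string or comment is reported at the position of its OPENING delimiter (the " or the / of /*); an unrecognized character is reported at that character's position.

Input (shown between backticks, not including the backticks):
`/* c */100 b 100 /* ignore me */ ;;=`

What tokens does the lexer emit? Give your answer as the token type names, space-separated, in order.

Answer: NUM ID NUM SEMI SEMI EQ

Derivation:
pos=0: enter COMMENT mode (saw '/*')
exit COMMENT mode (now at pos=7)
pos=7: emit NUM '100' (now at pos=10)
pos=11: emit ID 'b' (now at pos=12)
pos=13: emit NUM '100' (now at pos=16)
pos=17: enter COMMENT mode (saw '/*')
exit COMMENT mode (now at pos=32)
pos=33: emit SEMI ';'
pos=34: emit SEMI ';'
pos=35: emit EQ '='
DONE. 6 tokens: [NUM, ID, NUM, SEMI, SEMI, EQ]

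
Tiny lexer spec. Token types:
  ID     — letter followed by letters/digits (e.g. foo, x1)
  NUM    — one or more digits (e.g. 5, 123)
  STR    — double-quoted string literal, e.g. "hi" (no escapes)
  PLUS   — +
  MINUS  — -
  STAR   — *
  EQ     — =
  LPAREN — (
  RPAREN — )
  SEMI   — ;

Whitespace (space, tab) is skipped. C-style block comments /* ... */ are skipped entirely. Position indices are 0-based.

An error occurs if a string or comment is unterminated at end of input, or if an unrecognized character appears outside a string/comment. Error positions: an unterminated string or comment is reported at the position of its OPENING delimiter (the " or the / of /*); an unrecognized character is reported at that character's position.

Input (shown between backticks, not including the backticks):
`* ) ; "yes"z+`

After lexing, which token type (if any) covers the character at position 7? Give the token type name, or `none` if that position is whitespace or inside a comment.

pos=0: emit STAR '*'
pos=2: emit RPAREN ')'
pos=4: emit SEMI ';'
pos=6: enter STRING mode
pos=6: emit STR "yes" (now at pos=11)
pos=11: emit ID 'z' (now at pos=12)
pos=12: emit PLUS '+'
DONE. 6 tokens: [STAR, RPAREN, SEMI, STR, ID, PLUS]
Position 7: char is 'y' -> STR

Answer: STR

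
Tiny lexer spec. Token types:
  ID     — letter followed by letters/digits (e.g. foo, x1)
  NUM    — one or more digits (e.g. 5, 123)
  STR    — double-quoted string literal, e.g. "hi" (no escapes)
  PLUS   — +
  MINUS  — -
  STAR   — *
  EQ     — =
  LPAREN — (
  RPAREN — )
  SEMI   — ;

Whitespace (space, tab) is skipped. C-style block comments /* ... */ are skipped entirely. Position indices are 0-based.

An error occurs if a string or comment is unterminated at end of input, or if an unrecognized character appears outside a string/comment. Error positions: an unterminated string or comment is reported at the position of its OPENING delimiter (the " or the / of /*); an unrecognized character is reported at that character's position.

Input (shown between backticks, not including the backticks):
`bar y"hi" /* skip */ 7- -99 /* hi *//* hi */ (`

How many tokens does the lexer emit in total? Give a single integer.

pos=0: emit ID 'bar' (now at pos=3)
pos=4: emit ID 'y' (now at pos=5)
pos=5: enter STRING mode
pos=5: emit STR "hi" (now at pos=9)
pos=10: enter COMMENT mode (saw '/*')
exit COMMENT mode (now at pos=20)
pos=21: emit NUM '7' (now at pos=22)
pos=22: emit MINUS '-'
pos=24: emit MINUS '-'
pos=25: emit NUM '99' (now at pos=27)
pos=28: enter COMMENT mode (saw '/*')
exit COMMENT mode (now at pos=36)
pos=36: enter COMMENT mode (saw '/*')
exit COMMENT mode (now at pos=44)
pos=45: emit LPAREN '('
DONE. 8 tokens: [ID, ID, STR, NUM, MINUS, MINUS, NUM, LPAREN]

Answer: 8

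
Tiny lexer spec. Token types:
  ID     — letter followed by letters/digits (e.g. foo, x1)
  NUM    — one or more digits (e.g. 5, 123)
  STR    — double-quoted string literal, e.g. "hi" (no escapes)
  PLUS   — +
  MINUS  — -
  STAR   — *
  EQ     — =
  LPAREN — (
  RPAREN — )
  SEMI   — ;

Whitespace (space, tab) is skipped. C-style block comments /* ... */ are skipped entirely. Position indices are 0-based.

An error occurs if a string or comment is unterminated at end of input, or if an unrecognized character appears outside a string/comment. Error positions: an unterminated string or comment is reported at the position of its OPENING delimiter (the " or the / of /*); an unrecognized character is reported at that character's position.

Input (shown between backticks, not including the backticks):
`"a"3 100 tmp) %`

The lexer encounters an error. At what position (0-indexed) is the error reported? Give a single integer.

pos=0: enter STRING mode
pos=0: emit STR "a" (now at pos=3)
pos=3: emit NUM '3' (now at pos=4)
pos=5: emit NUM '100' (now at pos=8)
pos=9: emit ID 'tmp' (now at pos=12)
pos=12: emit RPAREN ')'
pos=14: ERROR — unrecognized char '%'

Answer: 14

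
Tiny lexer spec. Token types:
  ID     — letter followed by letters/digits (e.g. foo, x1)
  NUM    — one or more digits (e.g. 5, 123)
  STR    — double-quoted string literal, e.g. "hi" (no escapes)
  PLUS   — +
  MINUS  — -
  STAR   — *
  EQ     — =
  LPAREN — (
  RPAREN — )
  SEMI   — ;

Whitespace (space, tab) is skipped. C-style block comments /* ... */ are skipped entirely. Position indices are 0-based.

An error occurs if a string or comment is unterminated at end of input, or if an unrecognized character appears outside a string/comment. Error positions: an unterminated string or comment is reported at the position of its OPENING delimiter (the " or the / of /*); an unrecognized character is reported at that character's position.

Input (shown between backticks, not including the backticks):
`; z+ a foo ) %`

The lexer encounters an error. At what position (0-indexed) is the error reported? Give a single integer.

pos=0: emit SEMI ';'
pos=2: emit ID 'z' (now at pos=3)
pos=3: emit PLUS '+'
pos=5: emit ID 'a' (now at pos=6)
pos=7: emit ID 'foo' (now at pos=10)
pos=11: emit RPAREN ')'
pos=13: ERROR — unrecognized char '%'

Answer: 13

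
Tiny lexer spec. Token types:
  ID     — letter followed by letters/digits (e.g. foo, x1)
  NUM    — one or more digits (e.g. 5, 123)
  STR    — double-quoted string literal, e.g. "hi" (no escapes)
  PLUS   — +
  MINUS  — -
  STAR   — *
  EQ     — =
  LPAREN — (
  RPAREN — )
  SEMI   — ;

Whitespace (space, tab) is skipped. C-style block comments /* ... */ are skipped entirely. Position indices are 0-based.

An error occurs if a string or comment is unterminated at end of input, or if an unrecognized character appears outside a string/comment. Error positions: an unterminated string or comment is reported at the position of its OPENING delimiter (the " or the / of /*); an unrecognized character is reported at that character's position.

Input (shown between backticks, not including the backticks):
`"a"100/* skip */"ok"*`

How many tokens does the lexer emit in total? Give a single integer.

Answer: 4

Derivation:
pos=0: enter STRING mode
pos=0: emit STR "a" (now at pos=3)
pos=3: emit NUM '100' (now at pos=6)
pos=6: enter COMMENT mode (saw '/*')
exit COMMENT mode (now at pos=16)
pos=16: enter STRING mode
pos=16: emit STR "ok" (now at pos=20)
pos=20: emit STAR '*'
DONE. 4 tokens: [STR, NUM, STR, STAR]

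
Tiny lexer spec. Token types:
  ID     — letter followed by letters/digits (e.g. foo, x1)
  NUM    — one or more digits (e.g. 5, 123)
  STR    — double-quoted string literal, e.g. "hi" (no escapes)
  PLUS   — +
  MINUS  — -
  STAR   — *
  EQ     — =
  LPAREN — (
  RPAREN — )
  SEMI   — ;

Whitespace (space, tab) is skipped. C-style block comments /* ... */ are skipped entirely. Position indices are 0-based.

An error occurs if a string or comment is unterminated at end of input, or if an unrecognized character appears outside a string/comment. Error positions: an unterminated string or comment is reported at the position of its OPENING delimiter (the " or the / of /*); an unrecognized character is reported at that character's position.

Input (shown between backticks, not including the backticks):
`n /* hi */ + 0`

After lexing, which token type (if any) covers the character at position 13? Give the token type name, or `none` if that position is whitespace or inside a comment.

Answer: NUM

Derivation:
pos=0: emit ID 'n' (now at pos=1)
pos=2: enter COMMENT mode (saw '/*')
exit COMMENT mode (now at pos=10)
pos=11: emit PLUS '+'
pos=13: emit NUM '0' (now at pos=14)
DONE. 3 tokens: [ID, PLUS, NUM]
Position 13: char is '0' -> NUM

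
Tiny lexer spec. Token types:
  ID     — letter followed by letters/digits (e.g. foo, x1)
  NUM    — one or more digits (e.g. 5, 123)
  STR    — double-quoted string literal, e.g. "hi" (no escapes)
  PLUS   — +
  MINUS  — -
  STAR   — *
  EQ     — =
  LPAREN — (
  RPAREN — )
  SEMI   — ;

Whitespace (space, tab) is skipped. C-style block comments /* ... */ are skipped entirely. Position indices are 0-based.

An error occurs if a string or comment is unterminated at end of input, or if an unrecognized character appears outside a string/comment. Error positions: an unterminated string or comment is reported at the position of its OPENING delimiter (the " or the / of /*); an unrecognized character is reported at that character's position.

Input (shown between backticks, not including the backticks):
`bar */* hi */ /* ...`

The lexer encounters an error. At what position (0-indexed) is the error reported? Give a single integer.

pos=0: emit ID 'bar' (now at pos=3)
pos=4: emit STAR '*'
pos=5: enter COMMENT mode (saw '/*')
exit COMMENT mode (now at pos=13)
pos=14: enter COMMENT mode (saw '/*')
pos=14: ERROR — unterminated comment (reached EOF)

Answer: 14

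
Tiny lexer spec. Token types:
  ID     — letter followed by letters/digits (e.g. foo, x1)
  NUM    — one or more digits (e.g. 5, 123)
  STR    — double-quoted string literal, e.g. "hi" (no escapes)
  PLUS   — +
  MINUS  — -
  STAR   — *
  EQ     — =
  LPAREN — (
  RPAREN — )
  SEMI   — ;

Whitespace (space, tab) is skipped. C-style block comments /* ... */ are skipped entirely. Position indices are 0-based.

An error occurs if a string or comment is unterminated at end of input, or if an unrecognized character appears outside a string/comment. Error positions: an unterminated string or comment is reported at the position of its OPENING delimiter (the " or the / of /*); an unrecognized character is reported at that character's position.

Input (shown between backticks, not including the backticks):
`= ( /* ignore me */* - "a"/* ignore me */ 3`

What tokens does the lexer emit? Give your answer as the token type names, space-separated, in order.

Answer: EQ LPAREN STAR MINUS STR NUM

Derivation:
pos=0: emit EQ '='
pos=2: emit LPAREN '('
pos=4: enter COMMENT mode (saw '/*')
exit COMMENT mode (now at pos=19)
pos=19: emit STAR '*'
pos=21: emit MINUS '-'
pos=23: enter STRING mode
pos=23: emit STR "a" (now at pos=26)
pos=26: enter COMMENT mode (saw '/*')
exit COMMENT mode (now at pos=41)
pos=42: emit NUM '3' (now at pos=43)
DONE. 6 tokens: [EQ, LPAREN, STAR, MINUS, STR, NUM]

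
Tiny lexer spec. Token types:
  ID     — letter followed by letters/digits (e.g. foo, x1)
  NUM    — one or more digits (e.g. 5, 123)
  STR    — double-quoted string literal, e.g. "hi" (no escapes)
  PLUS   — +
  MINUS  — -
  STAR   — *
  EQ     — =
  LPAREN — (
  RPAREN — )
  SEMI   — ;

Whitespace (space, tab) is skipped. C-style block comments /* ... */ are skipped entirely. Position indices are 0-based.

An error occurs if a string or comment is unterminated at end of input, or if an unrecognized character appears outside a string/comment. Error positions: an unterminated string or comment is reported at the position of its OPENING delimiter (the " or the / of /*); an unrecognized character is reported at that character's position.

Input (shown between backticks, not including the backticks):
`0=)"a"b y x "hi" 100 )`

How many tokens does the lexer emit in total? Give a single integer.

Answer: 10

Derivation:
pos=0: emit NUM '0' (now at pos=1)
pos=1: emit EQ '='
pos=2: emit RPAREN ')'
pos=3: enter STRING mode
pos=3: emit STR "a" (now at pos=6)
pos=6: emit ID 'b' (now at pos=7)
pos=8: emit ID 'y' (now at pos=9)
pos=10: emit ID 'x' (now at pos=11)
pos=12: enter STRING mode
pos=12: emit STR "hi" (now at pos=16)
pos=17: emit NUM '100' (now at pos=20)
pos=21: emit RPAREN ')'
DONE. 10 tokens: [NUM, EQ, RPAREN, STR, ID, ID, ID, STR, NUM, RPAREN]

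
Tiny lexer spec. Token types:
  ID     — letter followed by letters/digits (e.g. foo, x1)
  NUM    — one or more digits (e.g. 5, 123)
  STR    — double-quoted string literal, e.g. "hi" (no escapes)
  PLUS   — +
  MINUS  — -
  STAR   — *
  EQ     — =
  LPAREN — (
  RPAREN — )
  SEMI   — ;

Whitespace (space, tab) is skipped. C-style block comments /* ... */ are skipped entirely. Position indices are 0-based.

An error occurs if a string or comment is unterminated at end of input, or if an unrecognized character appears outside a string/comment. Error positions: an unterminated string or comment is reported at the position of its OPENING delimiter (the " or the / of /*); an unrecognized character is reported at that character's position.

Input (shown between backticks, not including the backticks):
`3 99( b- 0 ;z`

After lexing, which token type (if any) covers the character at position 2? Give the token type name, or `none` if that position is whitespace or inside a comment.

Answer: NUM

Derivation:
pos=0: emit NUM '3' (now at pos=1)
pos=2: emit NUM '99' (now at pos=4)
pos=4: emit LPAREN '('
pos=6: emit ID 'b' (now at pos=7)
pos=7: emit MINUS '-'
pos=9: emit NUM '0' (now at pos=10)
pos=11: emit SEMI ';'
pos=12: emit ID 'z' (now at pos=13)
DONE. 8 tokens: [NUM, NUM, LPAREN, ID, MINUS, NUM, SEMI, ID]
Position 2: char is '9' -> NUM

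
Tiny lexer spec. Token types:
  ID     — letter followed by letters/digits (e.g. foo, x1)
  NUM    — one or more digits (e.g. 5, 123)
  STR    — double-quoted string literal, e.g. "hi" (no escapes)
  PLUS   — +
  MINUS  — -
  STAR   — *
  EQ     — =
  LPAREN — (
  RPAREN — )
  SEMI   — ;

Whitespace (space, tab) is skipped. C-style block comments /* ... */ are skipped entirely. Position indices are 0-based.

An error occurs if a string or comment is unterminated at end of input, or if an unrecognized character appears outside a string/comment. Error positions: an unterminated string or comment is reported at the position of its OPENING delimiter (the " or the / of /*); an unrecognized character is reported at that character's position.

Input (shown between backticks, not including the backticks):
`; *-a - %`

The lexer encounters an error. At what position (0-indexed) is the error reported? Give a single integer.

pos=0: emit SEMI ';'
pos=2: emit STAR '*'
pos=3: emit MINUS '-'
pos=4: emit ID 'a' (now at pos=5)
pos=6: emit MINUS '-'
pos=8: ERROR — unrecognized char '%'

Answer: 8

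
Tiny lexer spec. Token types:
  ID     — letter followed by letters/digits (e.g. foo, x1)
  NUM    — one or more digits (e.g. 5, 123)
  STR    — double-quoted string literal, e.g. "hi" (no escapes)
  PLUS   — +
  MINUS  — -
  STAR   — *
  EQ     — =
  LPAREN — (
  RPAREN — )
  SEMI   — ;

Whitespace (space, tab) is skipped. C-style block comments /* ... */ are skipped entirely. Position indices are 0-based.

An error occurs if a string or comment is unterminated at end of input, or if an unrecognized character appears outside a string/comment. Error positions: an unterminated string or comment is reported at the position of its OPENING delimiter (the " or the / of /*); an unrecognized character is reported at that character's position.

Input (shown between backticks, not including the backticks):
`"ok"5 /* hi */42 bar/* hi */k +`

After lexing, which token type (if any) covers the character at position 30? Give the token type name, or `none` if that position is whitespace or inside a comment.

pos=0: enter STRING mode
pos=0: emit STR "ok" (now at pos=4)
pos=4: emit NUM '5' (now at pos=5)
pos=6: enter COMMENT mode (saw '/*')
exit COMMENT mode (now at pos=14)
pos=14: emit NUM '42' (now at pos=16)
pos=17: emit ID 'bar' (now at pos=20)
pos=20: enter COMMENT mode (saw '/*')
exit COMMENT mode (now at pos=28)
pos=28: emit ID 'k' (now at pos=29)
pos=30: emit PLUS '+'
DONE. 6 tokens: [STR, NUM, NUM, ID, ID, PLUS]
Position 30: char is '+' -> PLUS

Answer: PLUS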